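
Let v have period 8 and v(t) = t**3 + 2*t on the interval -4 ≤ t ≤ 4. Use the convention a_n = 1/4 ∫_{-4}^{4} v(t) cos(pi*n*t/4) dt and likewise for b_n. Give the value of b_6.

-24/pi + 32/(9*pi**3)

b_6 = 1/4 ∫_{-4}^{4} v(t) sin(3*pi*t/2) dt.
v is odd and sin(3*pi*t/2) is odd, so the integrand is even and b_6 = 1/2 ∫_0^{4} v(t) sin(3*pi*t/2) dt.
Integrating by parts three times (tabular method), an antiderivative of (t**3 + 2*t) sin(3*pi*t/2) is -2*t**3*cos(3*pi*t/2)/(3*pi) + 4*t**2*sin(3*pi*t/2)/(3*pi**2) - 4*t*cos(3*pi*t/2)/(3*pi) + 16*t*cos(3*pi*t/2)/(9*pi**3) - 32*sin(3*pi*t/2)/(27*pi**4) + 8*sin(3*pi*t/2)/(9*pi**2); evaluating from 0 to 4: ∫_{0}^{4} (t**3 + 2*t) sin(3*pi*t/2) dt = (-48/pi + 64/(9*pi**3)) - (0) = -48/pi + 64/(9*pi**3).
Hence b_6 = (1/2)·(-48/pi + 64/(9*pi**3)) = -24/pi + 32/(9*pi**3).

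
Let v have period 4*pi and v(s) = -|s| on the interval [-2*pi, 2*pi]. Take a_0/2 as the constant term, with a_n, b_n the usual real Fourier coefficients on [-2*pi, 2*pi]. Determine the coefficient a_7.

a_7 = (1/(2*pi)) ∫_{-2*pi}^{2*pi} v(s) cos(7*s/2) ds.
v is even and cos(7*s/2) is even, so the integrand is even and a_7 = 1/pi ∫_0^{2*pi} v(s) cos(7*s/2) ds.
Integrating by parts (boundary term plus one more integral), an antiderivative of (-s) cos(7*s/2) is -2*s*sin(7*s/2)/7 - 4*cos(7*s/2)/49; evaluating from 0 to 2*pi: ∫_{0}^{2*pi} (-s) cos(7*s/2) ds = (4/49) - (-4/49) = 8/49.
Hence a_7 = (1/pi)·(8/49) = 8/(49*pi).

8/(49*pi)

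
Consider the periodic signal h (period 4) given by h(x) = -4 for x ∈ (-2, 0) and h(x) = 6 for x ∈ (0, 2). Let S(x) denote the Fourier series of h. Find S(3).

x = 3 differs from x = -1 by 1 full period(s), and the series is 4-periodic.
h is continuous at x = -1 with value -4, so the series converges to -4 there.

-4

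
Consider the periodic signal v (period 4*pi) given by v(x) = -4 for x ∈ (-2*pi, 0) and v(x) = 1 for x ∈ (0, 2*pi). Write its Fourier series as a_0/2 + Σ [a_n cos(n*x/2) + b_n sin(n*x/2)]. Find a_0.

-3

a_0 = (1/(2*pi)) ∫_{-2*pi}^{2*pi} v(x) dx = (1/(2*pi)) · (-6*pi) = -3.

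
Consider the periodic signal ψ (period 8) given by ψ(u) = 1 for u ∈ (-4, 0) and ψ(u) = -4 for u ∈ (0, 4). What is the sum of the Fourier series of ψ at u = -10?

u = -10 differs from u = -2 by -1 full period(s), and the series is 8-periodic.
ψ is continuous at u = -2 with value 1, so the series converges to 1 there.

1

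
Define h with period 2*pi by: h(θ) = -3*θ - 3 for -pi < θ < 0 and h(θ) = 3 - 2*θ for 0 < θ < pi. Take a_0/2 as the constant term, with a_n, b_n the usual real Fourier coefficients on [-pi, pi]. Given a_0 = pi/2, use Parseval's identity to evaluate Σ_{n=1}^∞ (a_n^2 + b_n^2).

Parseval: a_0^2/2 + Σ_{n≥1} (a_n^2+b_n^2) = 1/pi ∫_{-pi}^{pi} h(θ)^2 dθ = -15*pi + 18 + 13*pi**2/3.
Subtract a_0^2/2 = pi**2/8: Σ (a_n^2+b_n^2) = -15*pi + 18 + 101*pi**2/24.

-15*pi + 18 + 101*pi**2/24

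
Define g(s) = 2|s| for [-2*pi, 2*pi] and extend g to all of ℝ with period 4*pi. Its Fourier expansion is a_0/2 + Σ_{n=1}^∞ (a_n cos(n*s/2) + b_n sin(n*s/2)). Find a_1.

a_1 = (1/(2*pi)) ∫_{-2*pi}^{2*pi} g(s) cos(s/2) ds.
g is even and cos(s/2) is even, so the integrand is even and a_1 = 1/pi ∫_0^{2*pi} g(s) cos(s/2) ds.
Integrating by parts (boundary term plus one more integral), an antiderivative of (2*s) cos(s/2) is 4*s*sin(s/2) + 8*cos(s/2); evaluating from 0 to 2*pi: ∫_{0}^{2*pi} (2*s) cos(s/2) ds = (-8) - (8) = -16.
Hence a_1 = (1/pi)·(-16) = -16/pi.

-16/pi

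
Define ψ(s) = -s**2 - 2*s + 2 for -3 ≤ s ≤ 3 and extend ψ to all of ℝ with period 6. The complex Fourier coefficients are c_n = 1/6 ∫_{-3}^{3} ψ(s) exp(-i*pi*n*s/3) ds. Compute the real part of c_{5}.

Since ψ is real-valued, Re(c_{5}) = 1/6 ∫_{-3}^{3} ψ(s) cos(5*pi*s/3) ds = a_{5}/2.
Integrating by parts twice (tabular method), an antiderivative of (-s**2 - 2*s + 2) cos(5*pi*s/3) is -3*s**2*sin(5*pi*s/3)/(5*pi) - 6*s*sin(5*pi*s/3)/(5*pi) - 18*s*cos(5*pi*s/3)/(25*pi**2) + 54*sin(5*pi*s/3)/(125*pi**3) + 6*sin(5*pi*s/3)/(5*pi) - 18*cos(5*pi*s/3)/(25*pi**2); evaluating from -3 to 3: ∫_{-3}^{3} (-s**2 - 2*s + 2) cos(5*pi*s/3) ds = (72/(25*pi**2)) - (-36/(25*pi**2)) = 108/(25*pi**2).
Hence Re(c_{5}) = (1/6)·(108/(25*pi**2)) = 18/(25*pi**2).

18/(25*pi**2)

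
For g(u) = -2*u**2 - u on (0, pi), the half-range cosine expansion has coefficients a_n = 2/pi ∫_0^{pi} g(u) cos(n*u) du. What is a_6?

-2/9

a_6 = 2/pi ∫_0^{pi} (-2*u**2 - u) cos(6*u) du.
Integrating by parts twice (tabular method), an antiderivative of (-2*u**2 - u) cos(6*u) is -u**2*sin(6*u)/3 - u*sin(6*u)/6 - u*cos(6*u)/9 + sin(6*u)/54 - cos(6*u)/36; evaluating from 0 to pi: ∫_{0}^{pi} (-2*u**2 - u) cos(6*u) du = (-pi/9 - 1/36) - (-1/36) = -pi/9.
Hence a_6 = (2/pi)·(-pi/9) = -2/9.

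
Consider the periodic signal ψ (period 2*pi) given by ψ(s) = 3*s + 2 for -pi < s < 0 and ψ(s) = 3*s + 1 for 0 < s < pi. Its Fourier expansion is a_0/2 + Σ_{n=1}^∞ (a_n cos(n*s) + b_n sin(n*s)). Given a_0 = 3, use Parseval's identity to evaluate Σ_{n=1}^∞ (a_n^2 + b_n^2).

-3*pi + 1/2 + 6*pi**2

Parseval: a_0^2/2 + Σ_{n≥1} (a_n^2+b_n^2) = 1/pi ∫_{-pi}^{pi} ψ(s)^2 ds = -3*pi + 5 + 6*pi**2.
Subtract a_0^2/2 = 9/2: Σ (a_n^2+b_n^2) = -3*pi + 1/2 + 6*pi**2.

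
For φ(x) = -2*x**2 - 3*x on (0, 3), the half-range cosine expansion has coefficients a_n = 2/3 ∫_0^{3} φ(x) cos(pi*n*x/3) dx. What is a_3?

12/pi**2

a_3 = 2/3 ∫_0^{3} (-2*x**2 - 3*x) cos(pi*x) dx.
Integrating by parts twice (tabular method), an antiderivative of (-2*x**2 - 3*x) cos(pi*x) is -2*x**2*sin(pi*x)/pi - 3*x*sin(pi*x)/pi - 4*x*cos(pi*x)/pi**2 + 4*sin(pi*x)/pi**3 - 3*cos(pi*x)/pi**2; evaluating from 0 to 3: ∫_{0}^{3} (-2*x**2 - 3*x) cos(pi*x) dx = (15/pi**2) - (-3/pi**2) = 18/pi**2.
Hence a_3 = (2/3)·(18/pi**2) = 12/pi**2.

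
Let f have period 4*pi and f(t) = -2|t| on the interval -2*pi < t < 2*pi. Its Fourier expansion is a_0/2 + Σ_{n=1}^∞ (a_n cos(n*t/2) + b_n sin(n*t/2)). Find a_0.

-4*pi

a_0 = (1/(2*pi)) ∫_{-2*pi}^{2*pi} f(t) dt = (1/(2*pi)) · (-8*pi**2) = -4*pi.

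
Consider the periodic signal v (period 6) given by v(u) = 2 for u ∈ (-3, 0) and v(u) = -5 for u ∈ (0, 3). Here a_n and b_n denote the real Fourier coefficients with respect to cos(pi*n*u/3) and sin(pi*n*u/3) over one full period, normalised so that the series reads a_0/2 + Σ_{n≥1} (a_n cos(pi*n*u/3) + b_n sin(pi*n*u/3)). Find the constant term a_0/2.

-3/2

a_0 = 1/3 ∫_{-3}^{3} v(u) du = 1/3 · (-9) = -3.
So the constant term a_0/2 = -3/2.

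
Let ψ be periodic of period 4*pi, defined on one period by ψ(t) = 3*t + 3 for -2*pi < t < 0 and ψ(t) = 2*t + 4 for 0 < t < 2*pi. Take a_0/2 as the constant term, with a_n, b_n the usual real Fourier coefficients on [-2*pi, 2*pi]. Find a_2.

0

a_2 = (1/(2*pi)) ∫_{-2*pi}^{2*pi} ψ(t) cos(t) dt.
Split the integral at the breakpoints.
Integrating by parts (boundary term plus one more integral), an antiderivative of (3*t + 3) cos(t) is 3*t*sin(t) + 3*sin(t) + 3*cos(t); evaluating from -2*pi to 0: ∫_{-2*pi}^{0} (3*t + 3) cos(t) dt = (3) - (3) = 0.
Integrating by parts (boundary term plus one more integral), an antiderivative of (2*t + 4) cos(t) is 2*t*sin(t) + 4*sin(t) + 2*cos(t); evaluating from 0 to 2*pi: ∫_{0}^{2*pi} (2*t + 4) cos(t) dt = (2) - (2) = 0.
Summing the pieces and multiplying by (1/(2*pi)) gives a_2 = 0.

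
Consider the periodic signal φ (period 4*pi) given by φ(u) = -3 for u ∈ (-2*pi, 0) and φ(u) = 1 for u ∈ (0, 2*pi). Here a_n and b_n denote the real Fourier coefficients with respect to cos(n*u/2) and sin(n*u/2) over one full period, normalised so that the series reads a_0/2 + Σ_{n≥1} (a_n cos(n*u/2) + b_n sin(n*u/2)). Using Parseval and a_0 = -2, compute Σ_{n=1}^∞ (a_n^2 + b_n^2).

Parseval: a_0^2/2 + Σ_{n≥1} (a_n^2+b_n^2) = (1/(2*pi)) ∫_{-2*pi}^{2*pi} φ(u)^2 du = 10.
Subtract a_0^2/2 = 2: Σ (a_n^2+b_n^2) = 8.

8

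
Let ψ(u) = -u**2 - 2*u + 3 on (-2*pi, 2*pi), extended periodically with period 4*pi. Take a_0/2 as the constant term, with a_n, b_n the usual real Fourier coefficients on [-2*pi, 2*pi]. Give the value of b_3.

b_3 = (1/(2*pi)) ∫_{-2*pi}^{2*pi} ψ(u) sin(3*u/2) du.
Integrating by parts twice (tabular method), an antiderivative of (-u**2 - 2*u + 3) sin(3*u/2) is 2*u**2*cos(3*u/2)/3 - 8*u*sin(3*u/2)/9 + 4*u*cos(3*u/2)/3 - 8*sin(3*u/2)/9 - 70*cos(3*u/2)/27; evaluating from -2*pi to 2*pi: ∫_{-2*pi}^{2*pi} (-u**2 - 2*u + 3) sin(3*u/2) du = (-8*pi**2/3 - 8*pi/3 + 70/27) - (-8*pi**2/3 + 70/27 + 8*pi/3) = -16*pi/3.
Hence b_3 = (1/(2*pi))·(-16*pi/3) = -8/3.

-8/3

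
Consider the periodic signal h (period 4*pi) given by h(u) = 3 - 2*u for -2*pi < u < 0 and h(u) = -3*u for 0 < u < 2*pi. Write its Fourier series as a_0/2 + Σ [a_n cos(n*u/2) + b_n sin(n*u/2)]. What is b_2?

5

b_2 = (1/(2*pi)) ∫_{-2*pi}^{2*pi} h(u) sin(u) du.
Split the integral at the breakpoints.
Integrating by parts (boundary term plus one more integral), an antiderivative of (3 - 2*u) sin(u) is 2*u*cos(u) - 2*sin(u) - 3*cos(u); evaluating from -2*pi to 0: ∫_{-2*pi}^{0} (3 - 2*u) sin(u) du = (-3) - (-4*pi - 3) = 4*pi.
Integrating by parts (boundary term plus one more integral), an antiderivative of (-3*u) sin(u) is 3*u*cos(u) - 3*sin(u); evaluating from 0 to 2*pi: ∫_{0}^{2*pi} (-3*u) sin(u) du = (6*pi) - (0) = 6*pi.
Summing the pieces and multiplying by (1/(2*pi)) gives b_2 = 5.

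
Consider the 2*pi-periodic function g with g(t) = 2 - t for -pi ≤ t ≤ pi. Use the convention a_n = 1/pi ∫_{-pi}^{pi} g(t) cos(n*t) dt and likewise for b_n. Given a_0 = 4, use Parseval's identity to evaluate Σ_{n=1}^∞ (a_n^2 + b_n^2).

Parseval: a_0^2/2 + Σ_{n≥1} (a_n^2+b_n^2) = 1/pi ∫_{-pi}^{pi} g(t)^2 dt = 2*pi**2/3 + 8.
Subtract a_0^2/2 = 8: Σ (a_n^2+b_n^2) = 2*pi**2/3.

2*pi**2/3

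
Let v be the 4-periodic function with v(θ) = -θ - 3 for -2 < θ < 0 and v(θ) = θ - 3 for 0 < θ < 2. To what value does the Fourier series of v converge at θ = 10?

-1

θ = 10 differs from θ = 2 by 2 full period(s), and the series is 4-periodic.
v is continuous at θ = 2 with value -1, so the series converges to -1 there.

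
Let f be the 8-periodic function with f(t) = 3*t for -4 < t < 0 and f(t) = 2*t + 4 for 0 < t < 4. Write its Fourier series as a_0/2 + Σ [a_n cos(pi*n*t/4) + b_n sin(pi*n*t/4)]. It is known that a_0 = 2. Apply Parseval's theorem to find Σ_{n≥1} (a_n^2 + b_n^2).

346/3

Parseval: a_0^2/2 + Σ_{n≥1} (a_n^2+b_n^2) = 1/4 ∫_{-4}^{4} f(t)^2 dt = 352/3.
Subtract a_0^2/2 = 2: Σ (a_n^2+b_n^2) = 346/3.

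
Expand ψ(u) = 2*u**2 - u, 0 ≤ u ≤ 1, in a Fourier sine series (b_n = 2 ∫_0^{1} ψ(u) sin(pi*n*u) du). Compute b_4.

b_4 = 2 ∫_0^{1} (2*u**2 - u) sin(4*pi*u) du.
Integrating by parts twice (tabular method), an antiderivative of (2*u**2 - u) sin(4*pi*u) is -u**2*cos(4*pi*u)/(2*pi) + u*sin(4*pi*u)/(4*pi**2) + u*cos(4*pi*u)/(4*pi) - sin(4*pi*u)/(16*pi**2) + cos(4*pi*u)/(16*pi**3); evaluating from 0 to 1: ∫_{0}^{1} (2*u**2 - u) sin(4*pi*u) du = ((1 - 4*pi**2)/(16*pi**3)) - (1/(16*pi**3)) = -1/(4*pi).
Hence b_4 = 2·(-1/(4*pi)) = -1/(2*pi).

-1/(2*pi)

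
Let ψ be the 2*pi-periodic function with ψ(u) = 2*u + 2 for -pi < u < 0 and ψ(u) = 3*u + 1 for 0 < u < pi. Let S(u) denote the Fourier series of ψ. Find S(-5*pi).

3/2 + pi/2

u = -5*pi differs from u = -pi by -2 full period(s), and the series is 2*pi-periodic.
At u = -pi the one-sided limits are ψ(-pi^-) = 1 + 3*pi and ψ(-pi^+) = 2 - 2*pi.
By Dirichlet's theorem the series converges to their average, [(1 + 3*pi) + (2 - 2*pi)]/2 = 3/2 + pi/2.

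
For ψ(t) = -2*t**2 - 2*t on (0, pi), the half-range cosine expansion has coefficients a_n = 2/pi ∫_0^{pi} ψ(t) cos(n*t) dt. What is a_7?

8*(1 + pi)/(49*pi)

a_7 = 2/pi ∫_0^{pi} (-2*t**2 - 2*t) cos(7*t) dt.
Integrating by parts twice (tabular method), an antiderivative of (-2*t**2 - 2*t) cos(7*t) is -2*t**2*sin(7*t)/7 - 2*t*sin(7*t)/7 - 4*t*cos(7*t)/49 + 4*sin(7*t)/343 - 2*cos(7*t)/49; evaluating from 0 to pi: ∫_{0}^{pi} (-2*t**2 - 2*t) cos(7*t) dt = (2/49 + 4*pi/49) - (-2/49) = 4/49 + 4*pi/49.
Hence a_7 = (2/pi)·(4/49 + 4*pi/49) = 8*(1 + pi)/(49*pi).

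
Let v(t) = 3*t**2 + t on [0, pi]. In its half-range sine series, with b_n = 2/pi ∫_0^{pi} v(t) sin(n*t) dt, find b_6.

-pi - 1/3

b_6 = 2/pi ∫_0^{pi} (3*t**2 + t) sin(6*t) dt.
Integrating by parts twice (tabular method), an antiderivative of (3*t**2 + t) sin(6*t) is -t**2*cos(6*t)/2 + t*sin(6*t)/6 - t*cos(6*t)/6 + sin(6*t)/36 + cos(6*t)/36; evaluating from 0 to pi: ∫_{0}^{pi} (3*t**2 + t) sin(6*t) dt = (-pi**2/2 - pi/6 + 1/36) - (1/36) = -pi*(1 + 3*pi)/6.
Hence b_6 = (2/pi)·(-pi*(1 + 3*pi)/6) = -pi - 1/3.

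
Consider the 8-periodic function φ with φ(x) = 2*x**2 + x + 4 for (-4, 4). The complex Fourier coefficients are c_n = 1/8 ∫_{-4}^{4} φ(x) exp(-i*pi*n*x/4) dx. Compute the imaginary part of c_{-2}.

Since φ is real-valued, Im(c_{-2}) = -1/8 ∫_{-4}^{4} φ(x) sin(-pi*x/2) dx = b_{2}/2.
Integrating by parts twice (tabular method), an antiderivative of (2*x**2 + x + 4) sin(-pi*x/2) is 4*x**2*cos(pi*x/2)/pi - 16*x*sin(pi*x/2)/pi**2 + 2*x*cos(pi*x/2)/pi - 4*sin(pi*x/2)/pi**2 - 32*cos(pi*x/2)/pi**3 + 8*cos(pi*x/2)/pi; evaluating from -4 to 4: ∫_{-4}^{4} (2*x**2 + x + 4) sin(-pi*x/2) dx = (-32/pi**3 + 80/pi) - (-32/pi**3 + 64/pi) = 16/pi.
Hence Im(c_{-2}) = (-1/8)·(16/pi) = -2/pi.

-2/pi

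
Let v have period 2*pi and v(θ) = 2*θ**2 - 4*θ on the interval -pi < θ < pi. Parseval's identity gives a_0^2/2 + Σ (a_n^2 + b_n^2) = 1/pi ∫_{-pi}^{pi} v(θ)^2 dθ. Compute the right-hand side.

1/pi ∫_{-pi}^{pi} v(θ)^2 dθ = 1/pi · (8*pi**3*(20 + 3*pi**2)/15) = 8*pi**2*(20 + 3*pi**2)/15.

8*pi**2*(20 + 3*pi**2)/15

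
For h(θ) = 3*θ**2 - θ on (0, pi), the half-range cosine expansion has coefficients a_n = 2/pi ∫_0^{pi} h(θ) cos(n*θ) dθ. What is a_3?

4*(1 - 3*pi)/(9*pi)

a_3 = 2/pi ∫_0^{pi} (3*θ**2 - θ) cos(3*θ) dθ.
Integrating by parts twice (tabular method), an antiderivative of (3*θ**2 - θ) cos(3*θ) is θ**2*sin(3*θ) - θ*sin(3*θ)/3 + 2*θ*cos(3*θ)/3 - 2*sin(3*θ)/9 - cos(3*θ)/9; evaluating from 0 to pi: ∫_{0}^{pi} (3*θ**2 - θ) cos(3*θ) dθ = (1/9 - 2*pi/3) - (-1/9) = 2/9 - 2*pi/3.
Hence a_3 = (2/pi)·(2/9 - 2*pi/3) = 4*(1 - 3*pi)/(9*pi).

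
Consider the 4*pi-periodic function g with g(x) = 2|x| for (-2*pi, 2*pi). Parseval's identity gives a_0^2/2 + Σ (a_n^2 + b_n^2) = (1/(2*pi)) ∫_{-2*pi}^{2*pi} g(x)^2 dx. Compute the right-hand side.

(1/(2*pi)) ∫_{-2*pi}^{2*pi} g(x)^2 dx = (1/(2*pi)) · (64*pi**3/3) = 32*pi**2/3.

32*pi**2/3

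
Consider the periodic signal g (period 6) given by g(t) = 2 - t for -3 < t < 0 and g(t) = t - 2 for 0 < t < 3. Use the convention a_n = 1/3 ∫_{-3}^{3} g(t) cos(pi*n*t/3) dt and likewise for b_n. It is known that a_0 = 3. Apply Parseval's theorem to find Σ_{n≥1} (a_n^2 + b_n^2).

19/2

Parseval: a_0^2/2 + Σ_{n≥1} (a_n^2+b_n^2) = 1/3 ∫_{-3}^{3} g(t)^2 dt = 14.
Subtract a_0^2/2 = 9/2: Σ (a_n^2+b_n^2) = 19/2.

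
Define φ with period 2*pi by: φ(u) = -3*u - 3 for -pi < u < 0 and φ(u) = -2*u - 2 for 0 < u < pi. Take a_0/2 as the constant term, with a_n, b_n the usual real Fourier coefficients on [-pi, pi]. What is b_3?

b_3 = 1/pi ∫_{-pi}^{pi} φ(u) sin(3*u) du.
Split the integral at the breakpoints.
Integrating by parts (boundary term plus one more integral), an antiderivative of (-3*u - 3) sin(3*u) is u*cos(3*u) - sin(3*u)/3 + cos(3*u); evaluating from -pi to 0: ∫_{-pi}^{0} (-3*u - 3) sin(3*u) du = (1) - (-1 + pi) = 2 - pi.
Integrating by parts (boundary term plus one more integral), an antiderivative of (-2*u - 2) sin(3*u) is 2*u*cos(3*u)/3 - 2*sin(3*u)/9 + 2*cos(3*u)/3; evaluating from 0 to pi: ∫_{0}^{pi} (-2*u - 2) sin(3*u) du = (-2*pi/3 - 2/3) - (2/3) = -2*pi/3 - 4/3.
Summing the pieces and multiplying by (1/pi) gives b_3 = (2 - 5*pi)/(3*pi).

(2 - 5*pi)/(3*pi)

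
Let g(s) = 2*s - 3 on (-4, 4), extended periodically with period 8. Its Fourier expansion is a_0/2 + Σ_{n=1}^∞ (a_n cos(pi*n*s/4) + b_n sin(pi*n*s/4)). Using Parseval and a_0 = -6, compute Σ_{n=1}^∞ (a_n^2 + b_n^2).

Parseval: a_0^2/2 + Σ_{n≥1} (a_n^2+b_n^2) = 1/4 ∫_{-4}^{4} g(s)^2 ds = 182/3.
Subtract a_0^2/2 = 18: Σ (a_n^2+b_n^2) = 128/3.

128/3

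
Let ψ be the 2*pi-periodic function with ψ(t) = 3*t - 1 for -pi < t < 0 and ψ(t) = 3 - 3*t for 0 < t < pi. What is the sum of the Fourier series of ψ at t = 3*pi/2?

-3*pi/2 - 1

t = 3*pi/2 differs from t = -pi/2 by 1 full period(s), and the series is 2*pi-periodic.
ψ is continuous at t = -pi/2 with value -3*pi/2 - 1, so the series converges to -3*pi/2 - 1 there.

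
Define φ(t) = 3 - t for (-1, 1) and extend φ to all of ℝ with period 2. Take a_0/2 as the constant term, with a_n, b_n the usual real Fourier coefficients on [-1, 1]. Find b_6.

1/(3*pi)

b_6 = ∫_{-1}^{1} φ(t) sin(6*pi*t) dt.
Integrating by parts (boundary term plus one more integral), an antiderivative of (3 - t) sin(6*pi*t) is t*cos(6*pi*t)/(6*pi) - sin(6*pi*t)/(36*pi**2) - cos(6*pi*t)/(2*pi); evaluating from -1 to 1: ∫_{-1}^{1} (3 - t) sin(6*pi*t) dt = (-1/(3*pi)) - (-2/(3*pi)) = 1/(3*pi).
Hence b_6 = 1/(3*pi).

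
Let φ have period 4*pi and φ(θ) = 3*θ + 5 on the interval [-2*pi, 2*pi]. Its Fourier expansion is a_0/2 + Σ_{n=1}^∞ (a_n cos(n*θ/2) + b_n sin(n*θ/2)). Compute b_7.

12/7

b_7 = (1/(2*pi)) ∫_{-2*pi}^{2*pi} φ(θ) sin(7*θ/2) dθ.
Integrating by parts (boundary term plus one more integral), an antiderivative of (3*θ + 5) sin(7*θ/2) is -6*θ*cos(7*θ/2)/7 + 12*sin(7*θ/2)/49 - 10*cos(7*θ/2)/7; evaluating from -2*pi to 2*pi: ∫_{-2*pi}^{2*pi} (3*θ + 5) sin(7*θ/2) dθ = (10/7 + 12*pi/7) - (10/7 - 12*pi/7) = 24*pi/7.
Hence b_7 = (1/(2*pi))·(24*pi/7) = 12/7.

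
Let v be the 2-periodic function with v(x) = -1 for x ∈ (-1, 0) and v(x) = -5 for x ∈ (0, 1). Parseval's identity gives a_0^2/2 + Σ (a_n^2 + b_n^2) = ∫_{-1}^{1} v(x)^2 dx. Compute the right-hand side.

∫_{-1}^{1} v(x)^2 dx = 26.

26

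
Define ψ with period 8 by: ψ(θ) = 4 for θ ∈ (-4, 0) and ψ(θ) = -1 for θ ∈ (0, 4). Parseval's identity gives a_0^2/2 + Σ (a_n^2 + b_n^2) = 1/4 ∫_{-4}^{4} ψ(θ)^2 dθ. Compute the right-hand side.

1/4 ∫_{-4}^{4} ψ(θ)^2 dθ = 1/4 · (68) = 17.

17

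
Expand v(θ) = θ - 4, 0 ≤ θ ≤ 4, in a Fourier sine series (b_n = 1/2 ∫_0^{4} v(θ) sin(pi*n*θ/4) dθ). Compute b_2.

b_2 = 1/2 ∫_0^{4} (θ - 4) sin(pi*θ/2) dθ.
Integrating by parts (boundary term plus one more integral), an antiderivative of (θ - 4) sin(pi*θ/2) is -2*θ*cos(pi*θ/2)/pi + 4*sin(pi*θ/2)/pi**2 + 8*cos(pi*θ/2)/pi; evaluating from 0 to 4: ∫_{0}^{4} (θ - 4) sin(pi*θ/2) dθ = (0) - (8/pi) = -8/pi.
Hence b_2 = (1/2)·(-8/pi) = -4/pi.

-4/pi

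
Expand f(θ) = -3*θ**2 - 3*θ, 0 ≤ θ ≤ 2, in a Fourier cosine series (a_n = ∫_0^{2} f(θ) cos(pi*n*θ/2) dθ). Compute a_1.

72/pi**2

a_1 = ∫_0^{2} (-3*θ**2 - 3*θ) cos(pi*θ/2) dθ.
Integrating by parts twice (tabular method), an antiderivative of (-3*θ**2 - 3*θ) cos(pi*θ/2) is -6*θ**2*sin(pi*θ/2)/pi - 6*θ*sin(pi*θ/2)/pi - 24*θ*cos(pi*θ/2)/pi**2 + 48*sin(pi*θ/2)/pi**3 - 12*cos(pi*θ/2)/pi**2; evaluating from 0 to 2: ∫_{0}^{2} (-3*θ**2 - 3*θ) cos(pi*θ/2) dθ = (60/pi**2) - (-12/pi**2) = 72/pi**2.
Hence a_1 = 72/pi**2.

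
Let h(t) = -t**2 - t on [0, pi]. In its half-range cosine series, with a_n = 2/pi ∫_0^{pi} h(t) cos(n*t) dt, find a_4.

a_4 = 2/pi ∫_0^{pi} (-t**2 - t) cos(4*t) dt.
Integrating by parts twice (tabular method), an antiderivative of (-t**2 - t) cos(4*t) is -t**2*sin(4*t)/4 - t*sin(4*t)/4 - t*cos(4*t)/8 + sin(4*t)/32 - cos(4*t)/16; evaluating from 0 to pi: ∫_{0}^{pi} (-t**2 - t) cos(4*t) dt = (-pi/8 - 1/16) - (-1/16) = -pi/8.
Hence a_4 = (2/pi)·(-pi/8) = -1/4.

-1/4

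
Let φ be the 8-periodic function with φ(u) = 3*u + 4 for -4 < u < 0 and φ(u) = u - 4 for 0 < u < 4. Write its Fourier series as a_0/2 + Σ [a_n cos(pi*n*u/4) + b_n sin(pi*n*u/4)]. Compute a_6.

a_6 = 1/4 ∫_{-4}^{4} φ(u) cos(3*pi*u/2) du.
Split the integral at the breakpoints.
Integrating by parts (boundary term plus one more integral), an antiderivative of (3*u + 4) cos(3*pi*u/2) is 2*u*sin(3*pi*u/2)/pi + 8*sin(3*pi*u/2)/(3*pi) + 4*cos(3*pi*u/2)/(3*pi**2); evaluating from -4 to 0: ∫_{-4}^{0} (3*u + 4) cos(3*pi*u/2) du = (4/(3*pi**2)) - (4/(3*pi**2)) = 0.
Integrating by parts (boundary term plus one more integral), an antiderivative of (u - 4) cos(3*pi*u/2) is 2*u*sin(3*pi*u/2)/(3*pi) - 8*sin(3*pi*u/2)/(3*pi) + 4*cos(3*pi*u/2)/(9*pi**2); evaluating from 0 to 4: ∫_{0}^{4} (u - 4) cos(3*pi*u/2) du = (4/(9*pi**2)) - (4/(9*pi**2)) = 0.
Summing the pieces and multiplying by (1/4) gives a_6 = 0.

0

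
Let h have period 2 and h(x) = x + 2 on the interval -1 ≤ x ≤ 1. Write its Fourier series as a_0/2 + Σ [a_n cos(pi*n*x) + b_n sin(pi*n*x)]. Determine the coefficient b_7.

2/(7*pi)

b_7 = ∫_{-1}^{1} h(x) sin(7*pi*x) dx.
Integrating by parts (boundary term plus one more integral), an antiderivative of (x + 2) sin(7*pi*x) is -x*cos(7*pi*x)/(7*pi) + sin(7*pi*x)/(49*pi**2) - 2*cos(7*pi*x)/(7*pi); evaluating from -1 to 1: ∫_{-1}^{1} (x + 2) sin(7*pi*x) dx = (3/(7*pi)) - (1/(7*pi)) = 2/(7*pi).
Hence b_7 = 2/(7*pi).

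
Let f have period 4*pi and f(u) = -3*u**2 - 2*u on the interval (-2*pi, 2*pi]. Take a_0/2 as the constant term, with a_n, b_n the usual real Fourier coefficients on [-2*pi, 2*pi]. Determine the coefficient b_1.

b_1 = (1/(2*pi)) ∫_{-2*pi}^{2*pi} f(u) sin(u/2) du.
Integrating by parts twice (tabular method), an antiderivative of (-3*u**2 - 2*u) sin(u/2) is 6*u**2*cos(u/2) - 24*u*sin(u/2) + 4*u*cos(u/2) - 8*sin(u/2) - 48*cos(u/2); evaluating from -2*pi to 2*pi: ∫_{-2*pi}^{2*pi} (-3*u**2 - 2*u) sin(u/2) du = (-24*pi**2 - 8*pi + 48) - (-24*pi**2 + 8*pi + 48) = -16*pi.
Hence b_1 = (1/(2*pi))·(-16*pi) = -8.

-8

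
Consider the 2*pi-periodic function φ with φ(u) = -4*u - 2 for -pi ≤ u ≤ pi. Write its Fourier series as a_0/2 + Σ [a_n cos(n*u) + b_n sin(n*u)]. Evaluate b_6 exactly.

4/3

b_6 = 1/pi ∫_{-pi}^{pi} φ(u) sin(6*u) du.
Integrating by parts (boundary term plus one more integral), an antiderivative of (-4*u - 2) sin(6*u) is 2*u*cos(6*u)/3 - sin(6*u)/9 + cos(6*u)/3; evaluating from -pi to pi: ∫_{-pi}^{pi} (-4*u - 2) sin(6*u) du = (1/3 + 2*pi/3) - (1/3 - 2*pi/3) = 4*pi/3.
Hence b_6 = (1/pi)·(4*pi/3) = 4/3.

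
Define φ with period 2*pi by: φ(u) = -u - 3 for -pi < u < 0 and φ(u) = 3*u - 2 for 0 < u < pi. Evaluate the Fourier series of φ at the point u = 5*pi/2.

u = 5*pi/2 differs from u = pi/2 by 1 full period(s), and the series is 2*pi-periodic.
φ is continuous at u = pi/2 with value -2 + 3*pi/2, so the series converges to -2 + 3*pi/2 there.

-2 + 3*pi/2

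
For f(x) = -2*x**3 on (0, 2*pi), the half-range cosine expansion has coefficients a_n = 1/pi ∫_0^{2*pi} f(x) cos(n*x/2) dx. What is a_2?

a_2 = 1/pi ∫_0^{2*pi} (-2*x**3) cos(x) dx.
Integrating by parts three times (tabular method), an antiderivative of (-2*x**3) cos(x) is -2*x**3*sin(x) - 6*x**2*cos(x) + 12*x*sin(x) + 12*cos(x); evaluating from 0 to 2*pi: ∫_{0}^{2*pi} (-2*x**3) cos(x) dx = (12 - 24*pi**2) - (12) = -24*pi**2.
Hence a_2 = (1/pi)·(-24*pi**2) = -24*pi.

-24*pi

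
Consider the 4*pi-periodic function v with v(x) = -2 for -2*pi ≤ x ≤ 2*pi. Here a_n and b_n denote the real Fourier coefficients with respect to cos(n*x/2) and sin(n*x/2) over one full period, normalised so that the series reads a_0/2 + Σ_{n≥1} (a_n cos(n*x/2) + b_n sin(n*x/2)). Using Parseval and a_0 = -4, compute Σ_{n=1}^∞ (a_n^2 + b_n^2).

0

Parseval: a_0^2/2 + Σ_{n≥1} (a_n^2+b_n^2) = (1/(2*pi)) ∫_{-2*pi}^{2*pi} v(x)^2 dx = 8.
Subtract a_0^2/2 = 8: Σ (a_n^2+b_n^2) = 0.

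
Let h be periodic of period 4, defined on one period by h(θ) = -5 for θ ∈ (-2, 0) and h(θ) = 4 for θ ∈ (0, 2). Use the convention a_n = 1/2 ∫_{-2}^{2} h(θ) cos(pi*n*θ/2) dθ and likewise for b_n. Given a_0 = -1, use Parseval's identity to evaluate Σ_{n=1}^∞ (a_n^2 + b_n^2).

81/2

Parseval: a_0^2/2 + Σ_{n≥1} (a_n^2+b_n^2) = 1/2 ∫_{-2}^{2} h(θ)^2 dθ = 41.
Subtract a_0^2/2 = 1/2: Σ (a_n^2+b_n^2) = 81/2.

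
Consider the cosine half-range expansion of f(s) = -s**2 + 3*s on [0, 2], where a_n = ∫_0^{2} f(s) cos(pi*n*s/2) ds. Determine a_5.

a_5 = ∫_0^{2} (-s**2 + 3*s) cos(5*pi*s/2) ds.
Integrating by parts twice (tabular method), an antiderivative of (-s**2 + 3*s) cos(5*pi*s/2) is -2*s**2*sin(5*pi*s/2)/(5*pi) + 6*s*sin(5*pi*s/2)/(5*pi) - 8*s*cos(5*pi*s/2)/(25*pi**2) + 16*sin(5*pi*s/2)/(125*pi**3) + 12*cos(5*pi*s/2)/(25*pi**2); evaluating from 0 to 2: ∫_{0}^{2} (-s**2 + 3*s) cos(5*pi*s/2) ds = (4/(25*pi**2)) - (12/(25*pi**2)) = -8/(25*pi**2).
Hence a_5 = -8/(25*pi**2).

-8/(25*pi**2)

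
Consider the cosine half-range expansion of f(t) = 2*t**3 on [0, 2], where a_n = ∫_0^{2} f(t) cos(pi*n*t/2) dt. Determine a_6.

a_6 = ∫_0^{2} (2*t**3) cos(3*pi*t) dt.
Integrating by parts three times (tabular method), an antiderivative of (2*t**3) cos(3*pi*t) is 2*t**3*sin(3*pi*t)/(3*pi) + 2*t**2*cos(3*pi*t)/(3*pi**2) - 4*t*sin(3*pi*t)/(9*pi**3) - 4*cos(3*pi*t)/(27*pi**4); evaluating from 0 to 2: ∫_{0}^{2} (2*t**3) cos(3*pi*t) dt = (4*(-1 + 18*pi**2)/(27*pi**4)) - (-4/(27*pi**4)) = 8/(3*pi**2).
Hence a_6 = 8/(3*pi**2).

8/(3*pi**2)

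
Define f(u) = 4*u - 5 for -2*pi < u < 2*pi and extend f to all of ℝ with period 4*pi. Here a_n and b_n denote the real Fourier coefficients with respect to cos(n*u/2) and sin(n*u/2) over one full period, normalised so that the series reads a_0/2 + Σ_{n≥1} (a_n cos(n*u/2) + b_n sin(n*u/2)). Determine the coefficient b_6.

b_6 = (1/(2*pi)) ∫_{-2*pi}^{2*pi} f(u) sin(3*u) du.
Integrating by parts (boundary term plus one more integral), an antiderivative of (4*u - 5) sin(3*u) is -4*u*cos(3*u)/3 + 4*sin(3*u)/9 + 5*cos(3*u)/3; evaluating from -2*pi to 2*pi: ∫_{-2*pi}^{2*pi} (4*u - 5) sin(3*u) du = (5/3 - 8*pi/3) - (5/3 + 8*pi/3) = -16*pi/3.
Hence b_6 = (1/(2*pi))·(-16*pi/3) = -8/3.

-8/3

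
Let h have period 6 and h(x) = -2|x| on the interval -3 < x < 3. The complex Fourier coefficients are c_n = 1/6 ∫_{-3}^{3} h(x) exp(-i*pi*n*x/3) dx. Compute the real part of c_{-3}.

4/(3*pi**2)

Since h is real-valued, Re(c_{-3}) = 1/6 ∫_{-3}^{3} h(x) cos(-pi*x) dx = a_{3}/2.
h is even and cos(-pi*x) is even, so the integrand is even: ∫_{-3}^{3} h(x) cos(-pi*x) dx = 2∫_0^{3} h(x) cos(-pi*x) dx.
Integrating by parts (boundary term plus one more integral), an antiderivative of (-2*x) cos(-pi*x) is -2*x*sin(pi*x)/pi - 2*cos(pi*x)/pi**2; evaluating from 0 to 3: ∫_{0}^{3} (-2*x) cos(-pi*x) dx = (2/pi**2) - (-2/pi**2) = 4/pi**2.
So ∫_{-3}^{3} h(x) cos(-pi*x) dx = 8/pi**2.
Hence Re(c_{-3}) = (1/6)·(8/pi**2) = 4/(3*pi**2).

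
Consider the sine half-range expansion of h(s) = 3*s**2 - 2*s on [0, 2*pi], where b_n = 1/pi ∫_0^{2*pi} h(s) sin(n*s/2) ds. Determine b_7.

8*(-49*pi - 12 + 147*pi**2)/(343*pi)

b_7 = 1/pi ∫_0^{2*pi} (3*s**2 - 2*s) sin(7*s/2) ds.
Integrating by parts twice (tabular method), an antiderivative of (3*s**2 - 2*s) sin(7*s/2) is -6*s**2*cos(7*s/2)/7 + 24*s*sin(7*s/2)/49 + 4*s*cos(7*s/2)/7 - 8*sin(7*s/2)/49 + 48*cos(7*s/2)/343; evaluating from 0 to 2*pi: ∫_{0}^{2*pi} (3*s**2 - 2*s) sin(7*s/2) ds = (-8*pi/7 - 48/343 + 24*pi**2/7) - (48/343) = -8*pi/7 - 96/343 + 24*pi**2/7.
Hence b_7 = (1/pi)·(-8*pi/7 - 96/343 + 24*pi**2/7) = 8*(-49*pi - 12 + 147*pi**2)/(343*pi).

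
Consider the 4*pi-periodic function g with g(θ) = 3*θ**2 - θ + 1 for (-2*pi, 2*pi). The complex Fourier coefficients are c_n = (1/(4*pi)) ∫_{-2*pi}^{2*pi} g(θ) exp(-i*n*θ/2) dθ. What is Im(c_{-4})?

1/2

Since g is real-valued, Im(c_{-4}) = -(1/(4*pi)) ∫_{-2*pi}^{2*pi} g(θ) sin(-2*θ) dθ = b_{4}/2.
Integrating by parts twice (tabular method), an antiderivative of (3*θ**2 - θ + 1) sin(-2*θ) is 3*θ**2*cos(2*θ)/2 - 3*θ*sin(2*θ)/2 - θ*cos(2*θ)/2 + sin(2*θ)/4 - cos(2*θ)/4; evaluating from -2*pi to 2*pi: ∫_{-2*pi}^{2*pi} (3*θ**2 - θ + 1) sin(-2*θ) dθ = (-pi - 1/4 + 6*pi**2) - (-1/4 + pi + 6*pi**2) = -2*pi.
Hence Im(c_{-4}) = (-1/(4*pi))·(-2*pi) = 1/2.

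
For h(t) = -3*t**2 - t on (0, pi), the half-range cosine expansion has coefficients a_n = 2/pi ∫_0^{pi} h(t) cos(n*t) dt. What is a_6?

a_6 = 2/pi ∫_0^{pi} (-3*t**2 - t) cos(6*t) dt.
Integrating by parts twice (tabular method), an antiderivative of (-3*t**2 - t) cos(6*t) is -t**2*sin(6*t)/2 - t*sin(6*t)/6 - t*cos(6*t)/6 + sin(6*t)/36 - cos(6*t)/36; evaluating from 0 to pi: ∫_{0}^{pi} (-3*t**2 - t) cos(6*t) dt = (-pi/6 - 1/36) - (-1/36) = -pi/6.
Hence a_6 = (2/pi)·(-pi/6) = -1/3.

-1/3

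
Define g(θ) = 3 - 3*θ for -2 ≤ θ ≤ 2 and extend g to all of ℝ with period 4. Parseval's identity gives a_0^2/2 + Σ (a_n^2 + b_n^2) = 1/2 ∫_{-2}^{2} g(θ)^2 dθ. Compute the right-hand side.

1/2 ∫_{-2}^{2} g(θ)^2 dθ = 1/2 · (84) = 42.

42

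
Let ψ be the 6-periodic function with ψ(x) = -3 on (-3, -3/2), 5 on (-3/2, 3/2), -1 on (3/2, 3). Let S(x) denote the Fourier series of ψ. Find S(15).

x = 15 differs from x = 3 by 2 full period(s), and the series is 6-periodic.
At x = 3 the one-sided limits are ψ(3^-) = -1 and ψ(3^+) = -3.
By Dirichlet's theorem the series converges to their average, [(-1) + (-3)]/2 = -2.

-2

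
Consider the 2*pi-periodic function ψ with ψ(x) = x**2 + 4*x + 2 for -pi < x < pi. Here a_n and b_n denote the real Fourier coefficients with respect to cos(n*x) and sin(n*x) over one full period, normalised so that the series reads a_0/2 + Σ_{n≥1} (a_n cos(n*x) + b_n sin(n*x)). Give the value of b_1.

b_1 = 1/pi ∫_{-pi}^{pi} ψ(x) sin(x) dx.
Integrating by parts twice (tabular method), an antiderivative of (x**2 + 4*x + 2) sin(x) is -x**2*cos(x) + 2*x*sin(x) - 4*x*cos(x) + 4*sin(x); evaluating from -pi to pi: ∫_{-pi}^{pi} (x**2 + 4*x + 2) sin(x) dx = (pi*(pi + 4)) - (pi*(-4 + pi)) = 8*pi.
Hence b_1 = (1/pi)·(8*pi) = 8.

8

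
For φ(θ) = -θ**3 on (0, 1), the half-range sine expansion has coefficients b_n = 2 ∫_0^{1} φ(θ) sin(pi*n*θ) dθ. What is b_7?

b_7 = 2 ∫_0^{1} (-θ**3) sin(7*pi*θ) dθ.
Integrating by parts three times (tabular method), an antiderivative of (-θ**3) sin(7*pi*θ) is θ**3*cos(7*pi*θ)/(7*pi) - 3*θ**2*sin(7*pi*θ)/(49*pi**2) - 6*θ*cos(7*pi*θ)/(343*pi**3) + 6*sin(7*pi*θ)/(2401*pi**4); evaluating from 0 to 1: ∫_{0}^{1} (-θ**3) sin(7*pi*θ) dθ = ((6 - 49*pi**2)/(343*pi**3)) - (0) = (6 - 49*pi**2)/(343*pi**3).
Hence b_7 = 2·((6 - 49*pi**2)/(343*pi**3)) = 2*(6 - 49*pi**2)/(343*pi**3).

2*(6 - 49*pi**2)/(343*pi**3)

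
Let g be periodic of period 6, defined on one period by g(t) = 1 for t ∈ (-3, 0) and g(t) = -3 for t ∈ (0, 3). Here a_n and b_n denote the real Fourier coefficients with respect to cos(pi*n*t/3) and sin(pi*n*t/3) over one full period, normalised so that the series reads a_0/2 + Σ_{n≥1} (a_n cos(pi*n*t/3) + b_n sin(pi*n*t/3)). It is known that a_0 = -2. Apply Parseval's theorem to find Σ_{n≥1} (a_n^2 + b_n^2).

Parseval: a_0^2/2 + Σ_{n≥1} (a_n^2+b_n^2) = 1/3 ∫_{-3}^{3} g(t)^2 dt = 10.
Subtract a_0^2/2 = 2: Σ (a_n^2+b_n^2) = 8.

8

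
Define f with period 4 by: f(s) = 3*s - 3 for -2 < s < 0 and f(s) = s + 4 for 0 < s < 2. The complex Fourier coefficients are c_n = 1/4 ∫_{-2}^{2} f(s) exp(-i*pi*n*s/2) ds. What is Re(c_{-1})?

Since f is real-valued, Re(c_{-1}) = 1/4 ∫_{-2}^{2} f(s) cos(-pi*s/2) ds = a_{1}/2.
Split the integral at the breakpoints.
Integrating by parts (boundary term plus one more integral), an antiderivative of (3*s - 3) cos(-pi*s/2) is 6*s*sin(pi*s/2)/pi - 6*sin(pi*s/2)/pi + 12*cos(pi*s/2)/pi**2; evaluating from -2 to 0: ∫_{-2}^{0} (3*s - 3) cos(-pi*s/2) ds = (12/pi**2) - (-12/pi**2) = 24/pi**2.
Integrating by parts (boundary term plus one more integral), an antiderivative of (s + 4) cos(-pi*s/2) is 2*s*sin(pi*s/2)/pi + 8*sin(pi*s/2)/pi + 4*cos(pi*s/2)/pi**2; evaluating from 0 to 2: ∫_{0}^{2} (s + 4) cos(-pi*s/2) ds = (-4/pi**2) - (4/pi**2) = -8/pi**2.
So ∫_{-2}^{2} f(s) cos(-pi*s/2) ds = 16/pi**2.
Hence Re(c_{-1}) = (1/4)·(16/pi**2) = 4/pi**2.

4/pi**2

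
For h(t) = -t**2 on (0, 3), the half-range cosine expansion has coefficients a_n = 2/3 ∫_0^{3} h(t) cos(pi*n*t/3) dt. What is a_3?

a_3 = 2/3 ∫_0^{3} (-t**2) cos(pi*t) dt.
Integrating by parts twice (tabular method), an antiderivative of (-t**2) cos(pi*t) is -t**2*sin(pi*t)/pi - 2*t*cos(pi*t)/pi**2 + 2*sin(pi*t)/pi**3; evaluating from 0 to 3: ∫_{0}^{3} (-t**2) cos(pi*t) dt = (6/pi**2) - (0) = 6/pi**2.
Hence a_3 = (2/3)·(6/pi**2) = 4/pi**2.

4/pi**2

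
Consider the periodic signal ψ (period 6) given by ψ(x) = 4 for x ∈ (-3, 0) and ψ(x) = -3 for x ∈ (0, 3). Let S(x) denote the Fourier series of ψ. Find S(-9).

1/2

x = -9 differs from x = -3 by -1 full period(s), and the series is 6-periodic.
At x = -3 the one-sided limits are ψ(-3^-) = -3 and ψ(-3^+) = 4.
By Dirichlet's theorem the series converges to their average, [(-3) + (4)]/2 = 1/2.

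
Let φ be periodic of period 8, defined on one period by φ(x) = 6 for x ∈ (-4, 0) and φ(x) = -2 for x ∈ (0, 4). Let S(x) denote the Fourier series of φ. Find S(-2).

φ is continuous at x = -2 with value 6, so the series converges to 6 there.

6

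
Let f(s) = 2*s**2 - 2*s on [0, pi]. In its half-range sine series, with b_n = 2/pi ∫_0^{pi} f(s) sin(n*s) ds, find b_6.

b_6 = 2/pi ∫_0^{pi} (2*s**2 - 2*s) sin(6*s) ds.
Integrating by parts twice (tabular method), an antiderivative of (2*s**2 - 2*s) sin(6*s) is -s**2*cos(6*s)/3 + s*sin(6*s)/9 + s*cos(6*s)/3 - sin(6*s)/18 + cos(6*s)/54; evaluating from 0 to pi: ∫_{0}^{pi} (2*s**2 - 2*s) sin(6*s) ds = (-pi**2/3 + 1/54 + pi/3) - (1/54) = pi*(1 - pi)/3.
Hence b_6 = (2/pi)·(pi*(1 - pi)/3) = 2/3 - 2*pi/3.

2/3 - 2*pi/3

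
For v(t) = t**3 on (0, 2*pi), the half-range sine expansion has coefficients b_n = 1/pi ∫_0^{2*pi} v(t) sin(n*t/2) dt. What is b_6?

b_6 = 1/pi ∫_0^{2*pi} (t**3) sin(3*t) dt.
Integrating by parts three times (tabular method), an antiderivative of (t**3) sin(3*t) is -t**3*cos(3*t)/3 + t**2*sin(3*t)/3 + 2*t*cos(3*t)/9 - 2*sin(3*t)/27; evaluating from 0 to 2*pi: ∫_{0}^{2*pi} (t**3) sin(3*t) dt = (4*pi*(1 - 6*pi**2)/9) - (0) = 4*pi*(1 - 6*pi**2)/9.
Hence b_6 = (1/pi)·(4*pi*(1 - 6*pi**2)/9) = 4/9 - 8*pi**2/3.

4/9 - 8*pi**2/3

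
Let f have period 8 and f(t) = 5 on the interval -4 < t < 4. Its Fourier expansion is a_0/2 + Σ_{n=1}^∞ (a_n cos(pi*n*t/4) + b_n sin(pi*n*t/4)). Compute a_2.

0

a_2 = 1/4 ∫_{-4}^{4} f(t) cos(pi*t/2) dt.
f is even and cos(pi*t/2) is even, so the integrand is even and a_2 = 1/2 ∫_0^{4} f(t) cos(pi*t/2) dt.
Directly, an antiderivative of (5) cos(pi*t/2) is 10*sin(pi*t/2)/pi; evaluating from 0 to 4: ∫_{0}^{4} (5) cos(pi*t/2) dt = (0) - (0) = 0.
Hence a_2 = (1/2)·(0) = 0.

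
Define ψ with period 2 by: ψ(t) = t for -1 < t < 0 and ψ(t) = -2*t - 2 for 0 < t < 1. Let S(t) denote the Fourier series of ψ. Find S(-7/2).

-3

t = -7/2 differs from t = 1/2 by -2 full period(s), and the series is 2-periodic.
ψ is continuous at t = 1/2 with value -3, so the series converges to -3 there.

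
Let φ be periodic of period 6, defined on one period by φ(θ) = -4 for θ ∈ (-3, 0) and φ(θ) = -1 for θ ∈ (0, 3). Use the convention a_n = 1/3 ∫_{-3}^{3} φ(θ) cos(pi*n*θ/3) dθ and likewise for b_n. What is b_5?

6/(5*pi)

b_5 = 1/3 ∫_{-3}^{3} φ(θ) sin(5*pi*θ/3) dθ.
Split the integral at the breakpoints.
Directly, an antiderivative of (-4) sin(5*pi*θ/3) is 12*cos(5*pi*θ/3)/(5*pi); evaluating from -3 to 0: ∫_{-3}^{0} (-4) sin(5*pi*θ/3) dθ = (12/(5*pi)) - (-12/(5*pi)) = 24/(5*pi).
Directly, an antiderivative of (-1) sin(5*pi*θ/3) is 3*cos(5*pi*θ/3)/(5*pi); evaluating from 0 to 3: ∫_{0}^{3} (-1) sin(5*pi*θ/3) dθ = (-3/(5*pi)) - (3/(5*pi)) = -6/(5*pi).
Summing the pieces and multiplying by (1/3) gives b_5 = 6/(5*pi).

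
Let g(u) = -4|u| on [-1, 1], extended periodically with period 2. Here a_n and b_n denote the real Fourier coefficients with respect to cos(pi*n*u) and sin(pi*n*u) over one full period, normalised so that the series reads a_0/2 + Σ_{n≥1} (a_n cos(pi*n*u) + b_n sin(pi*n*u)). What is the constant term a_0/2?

-2

a_0 = ∫_{-1}^{1} g(u) du = -4.
So the constant term a_0/2 = -2.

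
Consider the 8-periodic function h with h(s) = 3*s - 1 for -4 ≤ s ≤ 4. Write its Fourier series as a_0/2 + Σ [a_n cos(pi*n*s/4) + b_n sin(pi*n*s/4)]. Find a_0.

-2

a_0 = 1/4 ∫_{-4}^{4} h(s) ds = 1/4 · (-8) = -2.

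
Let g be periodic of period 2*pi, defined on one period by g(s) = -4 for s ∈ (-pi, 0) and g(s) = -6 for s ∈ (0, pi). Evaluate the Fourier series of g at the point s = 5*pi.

s = 5*pi differs from s = pi by 2 full period(s), and the series is 2*pi-periodic.
At s = pi the one-sided limits are g(pi^-) = -6 and g(pi^+) = -4.
By Dirichlet's theorem the series converges to their average, [(-6) + (-4)]/2 = -5.

-5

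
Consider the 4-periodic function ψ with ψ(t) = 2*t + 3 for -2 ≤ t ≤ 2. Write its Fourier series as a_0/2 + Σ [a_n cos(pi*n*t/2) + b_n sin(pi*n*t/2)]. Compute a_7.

0

a_7 = 1/2 ∫_{-2}^{2} ψ(t) cos(7*pi*t/2) dt.
Integrating by parts (boundary term plus one more integral), an antiderivative of (2*t + 3) cos(7*pi*t/2) is 4*t*sin(7*pi*t/2)/(7*pi) + 6*sin(7*pi*t/2)/(7*pi) + 8*cos(7*pi*t/2)/(49*pi**2); evaluating from -2 to 2: ∫_{-2}^{2} (2*t + 3) cos(7*pi*t/2) dt = (-8/(49*pi**2)) - (-8/(49*pi**2)) = 0.
Hence a_7 = (1/2)·(0) = 0.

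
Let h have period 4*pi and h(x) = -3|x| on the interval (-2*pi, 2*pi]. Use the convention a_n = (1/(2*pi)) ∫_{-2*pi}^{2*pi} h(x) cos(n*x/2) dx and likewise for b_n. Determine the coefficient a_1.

24/pi

a_1 = (1/(2*pi)) ∫_{-2*pi}^{2*pi} h(x) cos(x/2) dx.
h is even and cos(x/2) is even, so the integrand is even and a_1 = 1/pi ∫_0^{2*pi} h(x) cos(x/2) dx.
Integrating by parts (boundary term plus one more integral), an antiderivative of (-3*x) cos(x/2) is -6*x*sin(x/2) - 12*cos(x/2); evaluating from 0 to 2*pi: ∫_{0}^{2*pi} (-3*x) cos(x/2) dx = (12) - (-12) = 24.
Hence a_1 = (1/pi)·(24) = 24/pi.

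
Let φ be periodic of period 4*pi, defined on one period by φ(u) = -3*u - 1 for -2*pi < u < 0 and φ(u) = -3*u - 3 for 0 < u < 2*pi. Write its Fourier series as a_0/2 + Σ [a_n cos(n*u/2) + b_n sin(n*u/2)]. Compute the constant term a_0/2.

-2

a_0 = (1/(2*pi)) ∫_{-2*pi}^{2*pi} φ(u) du = (1/(2*pi)) · (-8*pi) = -4.
So the constant term a_0/2 = -2.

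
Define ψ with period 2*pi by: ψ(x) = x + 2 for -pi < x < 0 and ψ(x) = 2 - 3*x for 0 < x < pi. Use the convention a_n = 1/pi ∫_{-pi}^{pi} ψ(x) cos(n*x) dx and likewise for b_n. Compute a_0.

4 - 2*pi

a_0 = 1/pi ∫_{-pi}^{pi} ψ(x) dx = 1/pi · (2*pi*(2 - pi)) = 4 - 2*pi.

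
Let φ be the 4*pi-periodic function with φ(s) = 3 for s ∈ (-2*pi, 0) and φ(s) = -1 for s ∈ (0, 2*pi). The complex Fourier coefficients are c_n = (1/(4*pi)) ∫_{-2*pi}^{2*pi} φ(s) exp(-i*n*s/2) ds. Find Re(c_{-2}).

Since φ is real-valued, Re(c_{-2}) = (1/(4*pi)) ∫_{-2*pi}^{2*pi} φ(s) cos(-s) ds = a_{2}/2.
Split the integral at the breakpoints.
Directly, an antiderivative of (3) cos(-s) is 3*sin(s); evaluating from -2*pi to 0: ∫_{-2*pi}^{0} (3) cos(-s) ds = (0) - (0) = 0.
Directly, an antiderivative of (-1) cos(-s) is -sin(s); evaluating from 0 to 2*pi: ∫_{0}^{2*pi} (-1) cos(-s) ds = (0) - (0) = 0.
So ∫_{-2*pi}^{2*pi} φ(s) cos(-s) ds = 0.
Hence Re(c_{-2}) = (1/(4*pi))·(0) = 0.

0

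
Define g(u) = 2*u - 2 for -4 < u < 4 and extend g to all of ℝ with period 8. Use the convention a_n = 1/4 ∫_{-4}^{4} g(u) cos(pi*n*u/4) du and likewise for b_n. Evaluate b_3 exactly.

b_3 = 1/4 ∫_{-4}^{4} g(u) sin(3*pi*u/4) du.
Integrating by parts (boundary term plus one more integral), an antiderivative of (2*u - 2) sin(3*pi*u/4) is -8*u*cos(3*pi*u/4)/(3*pi) + 32*sin(3*pi*u/4)/(9*pi**2) + 8*cos(3*pi*u/4)/(3*pi); evaluating from -4 to 4: ∫_{-4}^{4} (2*u - 2) sin(3*pi*u/4) du = (8/pi) - (-40/(3*pi)) = 64/(3*pi).
Hence b_3 = (1/4)·(64/(3*pi)) = 16/(3*pi).

16/(3*pi)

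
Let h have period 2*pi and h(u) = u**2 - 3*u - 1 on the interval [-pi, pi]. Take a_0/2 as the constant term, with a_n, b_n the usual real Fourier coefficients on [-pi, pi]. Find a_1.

a_1 = 1/pi ∫_{-pi}^{pi} h(u) cos(u) du.
Integrating by parts twice (tabular method), an antiderivative of (u**2 - 3*u - 1) cos(u) is u**2*sin(u) - 3*u*sin(u) + 2*u*cos(u) - 3*sin(u) - 3*cos(u); evaluating from -pi to pi: ∫_{-pi}^{pi} (u**2 - 3*u - 1) cos(u) du = (3 - 2*pi) - (3 + 2*pi) = -4*pi.
Hence a_1 = (1/pi)·(-4*pi) = -4.

-4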